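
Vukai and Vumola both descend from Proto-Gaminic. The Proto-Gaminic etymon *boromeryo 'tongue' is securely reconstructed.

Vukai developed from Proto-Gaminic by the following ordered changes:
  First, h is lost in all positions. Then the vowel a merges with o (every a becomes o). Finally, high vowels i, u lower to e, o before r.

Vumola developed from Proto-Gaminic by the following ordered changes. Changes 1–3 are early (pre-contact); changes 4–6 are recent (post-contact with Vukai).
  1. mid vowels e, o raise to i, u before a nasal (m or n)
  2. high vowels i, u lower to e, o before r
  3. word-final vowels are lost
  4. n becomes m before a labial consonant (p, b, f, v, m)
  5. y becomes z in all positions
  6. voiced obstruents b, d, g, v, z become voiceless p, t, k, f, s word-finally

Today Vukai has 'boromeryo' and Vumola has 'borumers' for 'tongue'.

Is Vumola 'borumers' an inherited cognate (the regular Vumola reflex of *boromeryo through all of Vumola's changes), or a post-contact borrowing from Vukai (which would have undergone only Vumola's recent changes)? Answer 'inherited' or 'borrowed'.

If inherited, *boromeryo would pass through all of Vumola's changes:
Vumola: *boromeryo
  boromeryo → borumeryo   [pre-nasal raising]
  borumeryo (rule 2 does not apply)
  borumeryo → borumery   [apocope]
  borumery (rule 4 does not apply)
  borumery → borumerz   [unconditioned shift]
  borumerz → borumers   [final devoicing]
  giving Vumola borumers.
If borrowed from Vukai 'boromeryo' after the early changes, it would undergo only the recent ones:
  rule 4 (nasal place assimilation): no change (boromeryo)
  rule 5 (unconditioned shift): boromeryo → boromerzo
  rule 6 (final devoicing): no change (boromerzo)
  ⇒ as a loan: boromerzo
Vumola 'borumers' matches the inherited outcome exactly, so it is an inherited cognate, not a loan.

inherited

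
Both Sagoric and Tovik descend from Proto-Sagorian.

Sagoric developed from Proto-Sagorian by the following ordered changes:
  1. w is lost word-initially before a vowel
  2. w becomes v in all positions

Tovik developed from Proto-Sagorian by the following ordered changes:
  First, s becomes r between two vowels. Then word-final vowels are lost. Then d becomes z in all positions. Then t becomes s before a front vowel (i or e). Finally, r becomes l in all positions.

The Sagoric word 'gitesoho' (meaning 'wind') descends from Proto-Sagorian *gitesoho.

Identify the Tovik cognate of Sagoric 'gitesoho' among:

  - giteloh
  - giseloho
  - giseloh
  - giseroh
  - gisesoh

Tovik: *gitesoho > giteroho > giteroh > giseroh > giseloh  (by rhotacism, apocope, palatalisation, unconditioned shift)
Only 'giseloh' matches the regular Tovik development of *gitesoho.

giseloh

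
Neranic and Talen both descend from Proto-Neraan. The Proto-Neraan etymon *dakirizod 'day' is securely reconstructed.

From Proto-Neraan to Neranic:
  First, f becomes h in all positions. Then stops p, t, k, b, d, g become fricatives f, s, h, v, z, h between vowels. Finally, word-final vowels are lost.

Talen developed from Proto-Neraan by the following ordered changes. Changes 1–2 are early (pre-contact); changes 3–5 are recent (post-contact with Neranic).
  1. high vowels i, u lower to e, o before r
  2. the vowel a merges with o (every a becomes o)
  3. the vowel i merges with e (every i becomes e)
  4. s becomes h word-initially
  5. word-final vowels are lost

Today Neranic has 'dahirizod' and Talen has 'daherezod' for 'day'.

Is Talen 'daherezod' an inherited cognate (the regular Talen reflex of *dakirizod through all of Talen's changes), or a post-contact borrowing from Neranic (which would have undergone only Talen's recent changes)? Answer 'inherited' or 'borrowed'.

If inherited, *dakirizod would pass through all of Talen's changes:
Talen: *dakirizod > dakerizod > dokerizod > dokerezod  (by pre-rhotic lowering, vowel merger, vowel merger)
If borrowed from Neranic 'dahirizod' after the early changes, it would undergo only the recent ones:
  rule 3 (vowel merger): dahirizod → daherezod
  rule 4 (debuccalisation): no change (daherezod)
  rule 5 (apocope): no change (daherezod)
  ⇒ as a loan: daherezod
Talen 'daherezod' matches the loan outcome 'daherezod', not the inherited 'dokerezod' — it skipped the early Talen changes, so it was borrowed from Neranic.

borrowed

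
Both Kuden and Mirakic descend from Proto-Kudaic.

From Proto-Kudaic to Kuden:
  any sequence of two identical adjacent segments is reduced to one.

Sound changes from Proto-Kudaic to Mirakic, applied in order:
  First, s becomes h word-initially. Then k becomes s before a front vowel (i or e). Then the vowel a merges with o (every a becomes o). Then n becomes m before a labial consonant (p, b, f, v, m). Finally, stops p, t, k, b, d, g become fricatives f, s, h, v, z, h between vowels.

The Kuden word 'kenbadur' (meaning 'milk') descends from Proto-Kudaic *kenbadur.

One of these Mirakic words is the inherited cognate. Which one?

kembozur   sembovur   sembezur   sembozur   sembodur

Mirakic: *kenbadur > senbadur > senbodur > sembodur > sembozur  (by palatalisation, vowel merger, nasal place assimilation, intervocalic lenition)
Among the options, 'sembozur' alone shows every Mirakic change applied in order.

sembozur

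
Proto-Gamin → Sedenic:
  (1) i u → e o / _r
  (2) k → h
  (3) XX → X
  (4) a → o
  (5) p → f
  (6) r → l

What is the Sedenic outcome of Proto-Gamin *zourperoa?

zolfeloo

Sedenic: *zourperoa
  zourperoa → zoorperoa   [pre-rhotic lowering]
  zoorperoa (rule 2 does not apply)
  zoorperoa → zorperoa   [degemination]
  zorperoa → zorperoo   [vowel merger]
  zorperoo → zorferoo   [unconditioned shift]
  zorferoo → zolfeloo   [unconditioned shift]
  giving Sedenic zolfeloo.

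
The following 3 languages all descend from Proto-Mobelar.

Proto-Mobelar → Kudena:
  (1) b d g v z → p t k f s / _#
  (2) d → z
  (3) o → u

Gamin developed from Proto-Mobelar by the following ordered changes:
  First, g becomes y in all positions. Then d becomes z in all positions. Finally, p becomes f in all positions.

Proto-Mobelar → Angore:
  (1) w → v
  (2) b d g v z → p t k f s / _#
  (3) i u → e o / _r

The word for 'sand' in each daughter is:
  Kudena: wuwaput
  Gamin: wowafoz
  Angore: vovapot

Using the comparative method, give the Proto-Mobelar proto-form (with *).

Position 1: Kudena has w, Gamin has w, Angore has v. Kudena preserves w here (none of its changes turn any other segment into w), so the proto-segment is *w.
Position 5: Kudena has p, Gamin has f, Angore has p. Taking the neighbouring segments as reconstructed: Kudena p can only go back to *p; Gamin f could go back to *p or *f; Angore p can only go back to *p — the one source consistent with every daughter is *p.
Position 2: Kudena has u, Gamin has o, Angore has o. Gamin preserves o here (none of its changes turn any other segment into o), so the proto-segment is *o.
Verify the candidate proto-form against each daughter:
Kudena: *wowapod
  wowapod → wowapot   [final devoicing]
  wowapot (rule 2 does not apply)
  wowapot → wuwaput   [vowel merger]
  giving Kudena wuwaput.
Gamin: *wowapod
  wowapod (rule 1 does not apply)
  wowapod → wowapoz   [unconditioned shift]
  wowapoz → wowafoz   [unconditioned shift]
  giving Gamin wowafoz.
Angore: start from *wowapod.
  rule 1 (unconditioned shift): wowapod → vovapod
  rule 2 (final devoicing): vovapod → vovapot
  rule 3: no change — vovapot
  ⇒ Angore vovapot
Only *wowapod yields all of Kudena wuwaput, Gamin wowafoz, Angore vovapot.

*wowapod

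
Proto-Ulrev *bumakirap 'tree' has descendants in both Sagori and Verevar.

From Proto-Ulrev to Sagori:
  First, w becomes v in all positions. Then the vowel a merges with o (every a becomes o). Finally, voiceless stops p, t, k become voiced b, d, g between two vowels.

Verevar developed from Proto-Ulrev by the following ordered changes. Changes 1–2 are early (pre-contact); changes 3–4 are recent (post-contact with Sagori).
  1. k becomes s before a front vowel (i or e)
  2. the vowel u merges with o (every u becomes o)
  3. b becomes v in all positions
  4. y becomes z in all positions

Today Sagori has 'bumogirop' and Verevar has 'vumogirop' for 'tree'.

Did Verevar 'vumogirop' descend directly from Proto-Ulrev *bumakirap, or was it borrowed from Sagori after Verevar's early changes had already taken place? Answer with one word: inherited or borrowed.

If inherited, *bumakirap would pass through all of Verevar's changes:
Verevar: *bumakirap > bumasirap > bomasirap > vomasirap  (by palatalisation, vowel merger, unconditioned shift)
If borrowed from Sagori 'bumogirop' after the early changes, it would undergo only the recent ones:
  rule 3 (unconditioned shift): bumogirop → vumogirop
  rule 4 (unconditioned shift): no change (vumogirop)
  ⇒ as a loan: vumogirop
Verevar 'vumogirop' matches the loan outcome 'vumogirop', not the inherited 'vomasirap' — it skipped the early Verevar changes, so it was borrowed from Sagori.

borrowed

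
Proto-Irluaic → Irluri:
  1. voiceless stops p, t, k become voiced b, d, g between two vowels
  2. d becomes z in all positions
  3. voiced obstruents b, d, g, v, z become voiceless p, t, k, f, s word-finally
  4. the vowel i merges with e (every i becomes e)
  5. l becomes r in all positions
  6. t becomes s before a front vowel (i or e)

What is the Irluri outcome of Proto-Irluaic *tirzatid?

Irluri: start from *tirzatid.
  rule 1 (intervocalic voicing): tirzatid → tirzadid
  rule 2 (unconditioned shift): tirzadid → tirzaziz
  rule 3 (final devoicing): tirzaziz → tirzazis
  rule 4 (vowel merger): tirzazis → terzazes
  rule 5: no change — terzazes
  rule 6 (palatalisation): terzazes → serzazes
  ⇒ Irluri serzazes

serzazes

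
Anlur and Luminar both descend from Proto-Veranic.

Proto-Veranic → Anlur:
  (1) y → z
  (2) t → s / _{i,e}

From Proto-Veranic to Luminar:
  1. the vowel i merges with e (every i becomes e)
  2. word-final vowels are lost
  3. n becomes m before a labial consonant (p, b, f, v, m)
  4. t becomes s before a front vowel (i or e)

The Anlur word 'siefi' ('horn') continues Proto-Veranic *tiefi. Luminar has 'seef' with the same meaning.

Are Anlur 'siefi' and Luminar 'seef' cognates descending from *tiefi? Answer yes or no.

yes

Derive the expected Luminar reflex of *tiefi:
Luminar: *tiefi > teefe > teef > seef  (by vowel merger, apocope, palatalisation)
Luminar 'seef' matches the regular reflex exactly, so the pair is cognate.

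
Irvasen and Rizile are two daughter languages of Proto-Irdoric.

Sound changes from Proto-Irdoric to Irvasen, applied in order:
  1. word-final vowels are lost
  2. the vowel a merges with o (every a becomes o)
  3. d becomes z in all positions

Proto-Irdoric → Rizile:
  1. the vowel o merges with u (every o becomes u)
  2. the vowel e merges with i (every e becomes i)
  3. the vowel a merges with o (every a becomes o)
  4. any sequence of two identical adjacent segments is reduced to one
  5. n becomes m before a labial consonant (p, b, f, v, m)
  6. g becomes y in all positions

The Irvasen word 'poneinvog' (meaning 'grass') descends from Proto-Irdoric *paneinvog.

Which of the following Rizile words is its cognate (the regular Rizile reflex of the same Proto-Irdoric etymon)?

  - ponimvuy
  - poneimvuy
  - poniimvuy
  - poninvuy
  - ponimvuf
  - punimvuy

ponimvuy

Rizile: *paneinvog
  paneinvog → paneinvug   [vowel merger]
  paneinvug → paniinvug   [vowel merger]
  paniinvug → poniinvug   [vowel merger]
  poniinvug → poninvug   [degemination]
  poninvug → ponimvug   [nasal place assimilation]
  ponimvug → ponimvuy   [unconditioned shift]
  giving Rizile ponimvuy.
The other candidates each miss or misapply at least one Rizile change.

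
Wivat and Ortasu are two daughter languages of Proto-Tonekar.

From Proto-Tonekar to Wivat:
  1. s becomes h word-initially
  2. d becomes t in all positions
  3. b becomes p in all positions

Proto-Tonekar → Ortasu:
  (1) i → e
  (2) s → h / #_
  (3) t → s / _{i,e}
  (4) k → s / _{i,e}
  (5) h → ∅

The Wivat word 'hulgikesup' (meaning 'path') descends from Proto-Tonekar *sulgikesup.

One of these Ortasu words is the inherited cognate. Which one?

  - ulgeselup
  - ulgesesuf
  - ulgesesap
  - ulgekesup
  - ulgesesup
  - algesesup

ulgesesup

Ortasu: start from *sulgikesup.
  rule 1 (vowel merger): sulgikesup → sulgekesup
  rule 2 (debuccalisation): sulgekesup → hulgekesup
  rule 3: no change — hulgekesup
  rule 4 (palatalisation): hulgekesup → hulgesesup
  rule 5 (h-loss): hulgesesup → ulgesesup
  ⇒ Ortasu ulgesesup
Only 'ulgesesup' matches the regular Ortasu development of *sulgikesup.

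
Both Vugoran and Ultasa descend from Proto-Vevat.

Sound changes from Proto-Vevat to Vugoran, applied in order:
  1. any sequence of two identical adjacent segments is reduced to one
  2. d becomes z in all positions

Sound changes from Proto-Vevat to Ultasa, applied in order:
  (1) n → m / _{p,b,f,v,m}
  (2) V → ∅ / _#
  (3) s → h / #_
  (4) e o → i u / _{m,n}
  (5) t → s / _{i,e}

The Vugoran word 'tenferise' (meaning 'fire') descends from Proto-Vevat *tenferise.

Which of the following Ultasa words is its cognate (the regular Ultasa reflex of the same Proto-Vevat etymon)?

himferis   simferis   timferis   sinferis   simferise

simferis

Ultasa: *tenferise
  tenferise → temferise   [nasal place assimilation]
  temferise → temferis   [apocope]
  temferis (rule 3 does not apply)
  temferis → timferis   [pre-nasal raising]
  timferis → simferis   [palatalisation]
  giving Ultasa simferis.
Among the options, 'simferis' alone shows every Ultasa change applied in order.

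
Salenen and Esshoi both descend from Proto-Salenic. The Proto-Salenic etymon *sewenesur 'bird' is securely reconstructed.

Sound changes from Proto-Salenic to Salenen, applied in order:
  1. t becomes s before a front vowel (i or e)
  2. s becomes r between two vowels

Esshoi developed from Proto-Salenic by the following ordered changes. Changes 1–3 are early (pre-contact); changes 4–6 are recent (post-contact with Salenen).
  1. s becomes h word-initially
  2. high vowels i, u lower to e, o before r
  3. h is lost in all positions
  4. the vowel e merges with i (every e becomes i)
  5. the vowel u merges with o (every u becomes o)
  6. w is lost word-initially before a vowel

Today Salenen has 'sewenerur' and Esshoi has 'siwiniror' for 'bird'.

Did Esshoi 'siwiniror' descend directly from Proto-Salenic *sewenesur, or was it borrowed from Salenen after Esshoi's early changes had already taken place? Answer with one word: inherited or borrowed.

borrowed

If inherited, *sewenesur would pass through all of Esshoi's changes:
Esshoi: *sewenesur
  sewenesur → hewenesur   [debuccalisation]
  hewenesur → hewenesor   [pre-rhotic lowering]
  hewenesor → ewenesor   [h-loss]
  ewenesor → iwinisor   [vowel merger]
  iwinisor (rule 5 does not apply)
  iwinisor (rule 6 does not apply)
  giving Esshoi iwinisor.
If borrowed from Salenen 'sewenerur' after the early changes, it would undergo only the recent ones:
  rule 4 (vowel merger): sewenerur → siwinirur
  rule 5 (vowel merger): siwinirur → siwiniror
  rule 6 (glide loss): no change (siwiniror)
  ⇒ as a loan: siwiniror
Esshoi 'siwiniror' matches the loan outcome 'siwiniror', not the inherited 'iwinisor' — it skipped the early Esshoi changes, so it was borrowed from Salenen.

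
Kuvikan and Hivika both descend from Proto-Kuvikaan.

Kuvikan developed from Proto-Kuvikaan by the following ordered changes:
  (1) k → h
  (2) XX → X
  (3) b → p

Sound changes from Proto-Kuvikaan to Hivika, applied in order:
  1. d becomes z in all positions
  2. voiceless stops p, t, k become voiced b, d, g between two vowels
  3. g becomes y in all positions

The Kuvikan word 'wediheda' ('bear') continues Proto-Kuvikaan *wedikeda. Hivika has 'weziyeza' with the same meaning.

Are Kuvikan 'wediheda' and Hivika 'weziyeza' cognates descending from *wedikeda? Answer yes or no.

Derive the expected Hivika reflex of *wedikeda:
Hivika: *wedikeda > wezikeza > wezigeza > weziyeza  (by unconditioned shift, intervocalic voicing, unconditioned shift)
Hivika 'weziyeza' matches the regular reflex exactly, so the pair is cognate.

yes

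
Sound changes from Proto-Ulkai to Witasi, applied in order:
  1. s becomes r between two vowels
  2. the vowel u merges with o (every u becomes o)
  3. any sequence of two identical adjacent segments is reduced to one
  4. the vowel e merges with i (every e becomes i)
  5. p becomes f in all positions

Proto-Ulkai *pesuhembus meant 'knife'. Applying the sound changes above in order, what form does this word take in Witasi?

firohimbos

Witasi: start from *pesuhembus.
  rule 1 (rhotacism): pesuhembus → peruhembus
  rule 2 (vowel merger): peruhembus → perohembos
  rule 3: no change — perohembos
  rule 4 (vowel merger): perohembos → pirohimbos
  rule 5 (unconditioned shift): pirohimbos → firohimbos
  ⇒ Witasi firohimbos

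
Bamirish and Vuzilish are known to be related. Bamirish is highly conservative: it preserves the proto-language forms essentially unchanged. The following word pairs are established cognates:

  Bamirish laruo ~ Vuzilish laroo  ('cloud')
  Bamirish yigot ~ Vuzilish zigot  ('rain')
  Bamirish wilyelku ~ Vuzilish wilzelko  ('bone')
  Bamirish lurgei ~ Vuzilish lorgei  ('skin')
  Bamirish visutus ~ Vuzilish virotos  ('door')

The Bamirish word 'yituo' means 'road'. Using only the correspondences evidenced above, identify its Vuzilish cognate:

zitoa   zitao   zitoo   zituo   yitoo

yigot ~ zigot — Bamirish y corresponds to Vuzilish z word-initially before a front vowel.
laruo ~ laroo — Bamirish u corresponds to Vuzilish o after a consonant, before a back vowel.
Applying these to Bamirish 'yituo':
  yituo → zituo   (y→z word-initially before a front vowel)
  zituo → zitoo   (u→o after a consonant, before a back vowel)
So the Vuzilish cognate is 'zitoo'.

zitoo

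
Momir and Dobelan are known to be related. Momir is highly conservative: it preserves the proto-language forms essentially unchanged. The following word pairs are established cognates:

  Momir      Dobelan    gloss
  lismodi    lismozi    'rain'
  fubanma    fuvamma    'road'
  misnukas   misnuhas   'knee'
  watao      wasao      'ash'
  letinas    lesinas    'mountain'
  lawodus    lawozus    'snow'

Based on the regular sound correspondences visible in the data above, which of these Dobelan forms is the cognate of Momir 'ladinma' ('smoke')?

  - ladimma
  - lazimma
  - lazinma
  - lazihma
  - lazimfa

lismodi ~ lismozi — Momir d corresponds to Dobelan z between vowels (before a front vowel).
fubanma ~ fuvamma — Momir n corresponds to Dobelan m after a vowel, before a nasal.
Applying these to Momir 'ladinma':
  ladinma → lazinma   (d→z between vowels (before a front vowel))
  lazinma → lazimma   (n→m after a vowel, before a nasal)
So the Dobelan cognate is 'lazimma'.

lazimma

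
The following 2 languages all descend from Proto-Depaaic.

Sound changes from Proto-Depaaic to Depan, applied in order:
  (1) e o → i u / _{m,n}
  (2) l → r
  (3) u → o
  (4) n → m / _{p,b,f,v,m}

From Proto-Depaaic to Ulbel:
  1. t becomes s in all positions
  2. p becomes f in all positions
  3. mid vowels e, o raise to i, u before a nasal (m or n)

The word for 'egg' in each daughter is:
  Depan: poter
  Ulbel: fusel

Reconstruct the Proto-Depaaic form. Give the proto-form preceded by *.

*putel

Position 1: Depan has p, Ulbel has f. Depan preserves p here (none of its changes turn any other segment into p), so the proto-segment is *p.
Position 5: Depan has r, Ulbel has l. Ulbel preserves l here (none of its changes turn any other segment into l), so the proto-segment is *l.
Position 3: Depan has t, Ulbel has s. Depan preserves t here (none of its changes turn any other segment into t), so the proto-segment is *t.
Continuing position by position gives *putel; check it forward:
Depan: *putel
  putel (rule 1 does not apply)
  putel → puter   [unconditioned shift]
  puter → poter   [vowel merger]
  poter (rule 4 does not apply)
  giving Depan poter.
Ulbel: *putel > pusel > fusel  (by unconditioned shift, unconditioned shift)
No other proto-form is consistent with every reflex, so the reconstruction is *putel.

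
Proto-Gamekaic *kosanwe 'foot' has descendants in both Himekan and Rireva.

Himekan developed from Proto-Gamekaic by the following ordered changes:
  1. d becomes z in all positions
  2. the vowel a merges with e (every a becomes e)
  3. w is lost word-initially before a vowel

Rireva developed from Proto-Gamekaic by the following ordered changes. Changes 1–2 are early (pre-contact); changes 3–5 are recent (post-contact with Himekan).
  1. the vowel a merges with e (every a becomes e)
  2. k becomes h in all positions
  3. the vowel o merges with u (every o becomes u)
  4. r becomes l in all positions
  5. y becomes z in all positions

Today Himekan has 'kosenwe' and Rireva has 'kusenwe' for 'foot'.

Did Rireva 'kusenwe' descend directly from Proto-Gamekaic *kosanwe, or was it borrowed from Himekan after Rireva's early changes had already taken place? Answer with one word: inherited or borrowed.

borrowed

If inherited, *kosanwe would pass through all of Rireva's changes:
Rireva: *kosanwe
  kosanwe → kosenwe   [vowel merger]
  kosenwe → hosenwe   [unconditioned shift]
  hosenwe → husenwe   [vowel merger]
  husenwe (rule 4 does not apply)
  husenwe (rule 5 does not apply)
  giving Rireva husenwe.
If borrowed from Himekan 'kosenwe' after the early changes, it would undergo only the recent ones:
  rule 3 (vowel merger): kosenwe → kusenwe
  rule 4 (unconditioned shift): no change (kusenwe)
  rule 5 (unconditioned shift): no change (kusenwe)
  ⇒ as a loan: kusenwe
Rireva 'kusenwe' matches the loan outcome 'kusenwe', not the inherited 'husenwe' — it skipped the early Rireva changes, so it was borrowed from Himekan.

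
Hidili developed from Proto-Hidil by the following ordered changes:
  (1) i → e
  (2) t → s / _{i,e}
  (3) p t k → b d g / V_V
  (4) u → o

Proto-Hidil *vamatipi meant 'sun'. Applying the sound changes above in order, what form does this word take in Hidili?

vamasebe

Hidili: *vamatipi
  vamatipi → vamatepe   [vowel merger]
  vamatepe → vamasepe   [palatalisation]
  vamasepe → vamasebe   [intervocalic voicing]
  vamasebe (rule 4 does not apply)
  giving Hidili vamasebe.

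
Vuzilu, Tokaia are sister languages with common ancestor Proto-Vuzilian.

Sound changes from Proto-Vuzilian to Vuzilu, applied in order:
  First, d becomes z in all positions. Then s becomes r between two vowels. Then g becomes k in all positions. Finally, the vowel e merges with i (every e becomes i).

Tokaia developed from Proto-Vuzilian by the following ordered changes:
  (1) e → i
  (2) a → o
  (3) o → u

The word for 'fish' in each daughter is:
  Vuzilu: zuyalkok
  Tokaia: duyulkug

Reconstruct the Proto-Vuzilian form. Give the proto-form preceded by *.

Position 8: Vuzilu has k, Tokaia has g. Tokaia preserves g here (none of its changes turn any other segment into g), so the proto-segment is *g.
Position 1: Vuzilu has z, Tokaia has d. Tokaia preserves d here (none of its changes turn any other segment into d), so the proto-segment is *d.
Continuing position by position gives *duyalkog; check it forward:
Vuzilu: start from *duyalkog.
  rule 1 (unconditioned shift): duyalkog → zuyalkog
  rule 2: no change — zuyalkog
  rule 3 (unconditioned shift): zuyalkog → zuyalkok
  rule 4: no change — zuyalkok
  ⇒ Vuzilu zuyalkok
Tokaia: *duyalkog
  duyalkog (rule 1 does not apply)
  duyalkog → duyolkog   [vowel merger]
  duyolkog → duyulkug   [vowel merger]
  giving Tokaia duyulkug.
Only *duyalkog yields all of Vuzilu zuyalkok, Tokaia duyulkug.

*duyalkog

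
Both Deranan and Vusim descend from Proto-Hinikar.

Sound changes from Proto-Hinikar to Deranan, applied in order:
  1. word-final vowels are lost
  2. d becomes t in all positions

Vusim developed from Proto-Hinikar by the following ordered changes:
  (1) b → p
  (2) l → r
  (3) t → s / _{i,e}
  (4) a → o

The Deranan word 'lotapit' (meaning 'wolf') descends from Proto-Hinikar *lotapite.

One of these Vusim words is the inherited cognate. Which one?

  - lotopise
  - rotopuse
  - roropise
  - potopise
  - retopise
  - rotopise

rotopise

Vusim: *lotapite
  lotapite (rule 1 does not apply)
  lotapite → rotapite   [unconditioned shift]
  rotapite → rotapise   [palatalisation]
  rotapise → rotopise   [vowel merger]
  giving Vusim rotopise.
The other candidates each miss or misapply at least one Vusim change.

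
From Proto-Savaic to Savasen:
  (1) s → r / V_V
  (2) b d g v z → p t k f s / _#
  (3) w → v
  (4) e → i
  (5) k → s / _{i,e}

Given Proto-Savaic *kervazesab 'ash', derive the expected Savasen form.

Savasen: *kervazesab
  kervazesab → kervazerab   [rhotacism]
  kervazerab → kervazerap   [final devoicing]
  kervazerap (rule 3 does not apply)
  kervazerap → kirvazirap   [vowel merger]
  kirvazirap → sirvazirap   [palatalisation]
  giving Savasen sirvazirap.

sirvazirap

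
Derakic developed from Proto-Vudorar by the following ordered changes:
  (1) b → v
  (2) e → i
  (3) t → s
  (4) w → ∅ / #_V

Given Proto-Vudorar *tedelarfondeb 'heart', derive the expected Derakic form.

Derakic: start from *tedelarfondeb.
  rule 1 (unconditioned shift): tedelarfondeb → tedelarfondev
  rule 2 (vowel merger): tedelarfondev → tidilarfondiv
  rule 3 (unconditioned shift): tidilarfondiv → sidilarfondiv
  rule 4: no change — sidilarfondiv
  ⇒ Derakic sidilarfondiv

sidilarfondiv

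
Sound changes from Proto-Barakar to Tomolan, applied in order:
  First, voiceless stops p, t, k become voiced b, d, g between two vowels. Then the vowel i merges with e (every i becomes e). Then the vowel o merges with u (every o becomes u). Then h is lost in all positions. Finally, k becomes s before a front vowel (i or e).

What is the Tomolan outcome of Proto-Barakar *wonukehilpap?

wunugeelpap

Tomolan: *wonukehilpap
  wonukehilpap → wonugehilpap   [intervocalic voicing]
  wonugehilpap → wonugehelpap   [vowel merger]
  wonugehelpap → wunugehelpap   [vowel merger]
  wunugehelpap → wunugeelpap   [h-loss]
  wunugeelpap (rule 5 does not apply)
  giving Tomolan wunugeelpap.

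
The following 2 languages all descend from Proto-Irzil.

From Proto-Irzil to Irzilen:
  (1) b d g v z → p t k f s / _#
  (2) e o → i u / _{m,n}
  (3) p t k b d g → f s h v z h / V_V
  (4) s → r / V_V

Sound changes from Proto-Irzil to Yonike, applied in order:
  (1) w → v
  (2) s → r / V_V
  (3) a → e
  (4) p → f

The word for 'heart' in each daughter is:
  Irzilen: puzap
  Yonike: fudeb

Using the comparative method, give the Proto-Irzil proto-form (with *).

Position 1: Irzilen has p, Yonike has f. Taking the neighbouring segments as reconstructed: Irzilen p can only go back to *p; Yonike f could go back to *p or *f — the one source consistent with every daughter is *p.
Position 4: Irzilen has a, Yonike has e. Irzilen preserves a here (none of its changes turn any other segment into a), so the proto-segment is *a.
Continuing position by position gives *pudab; check it forward:
Irzilen: start from *pudab.
  rule 1 (final devoicing): pudab → pudap
  rule 2: no change — pudap
  rule 3 (intervocalic lenition): pudap → puzap
  rule 4: no change — puzap
  ⇒ Irzilen puzap
Yonike: *pudab
  pudab (rule 1 does not apply)
  pudab (rule 2 does not apply)
  pudab → pudeb   [vowel merger]
  pudeb → fudeb   [unconditioned shift]
  giving Yonike fudeb.
No other proto-form is consistent with every reflex, so the reconstruction is *pudab.

*pudab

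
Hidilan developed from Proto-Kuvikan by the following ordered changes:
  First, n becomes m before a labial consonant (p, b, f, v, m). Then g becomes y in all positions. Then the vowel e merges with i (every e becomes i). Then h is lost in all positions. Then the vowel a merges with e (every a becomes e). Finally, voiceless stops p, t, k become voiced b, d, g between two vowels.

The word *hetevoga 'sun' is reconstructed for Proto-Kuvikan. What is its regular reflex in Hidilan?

idivoye

Hidilan: *hetevoga > hetevoya > hitivoya > itivoya > itivoye > idivoye  (by unconditioned shift, vowel merger, h-loss, vowel merger, intervocalic voicing)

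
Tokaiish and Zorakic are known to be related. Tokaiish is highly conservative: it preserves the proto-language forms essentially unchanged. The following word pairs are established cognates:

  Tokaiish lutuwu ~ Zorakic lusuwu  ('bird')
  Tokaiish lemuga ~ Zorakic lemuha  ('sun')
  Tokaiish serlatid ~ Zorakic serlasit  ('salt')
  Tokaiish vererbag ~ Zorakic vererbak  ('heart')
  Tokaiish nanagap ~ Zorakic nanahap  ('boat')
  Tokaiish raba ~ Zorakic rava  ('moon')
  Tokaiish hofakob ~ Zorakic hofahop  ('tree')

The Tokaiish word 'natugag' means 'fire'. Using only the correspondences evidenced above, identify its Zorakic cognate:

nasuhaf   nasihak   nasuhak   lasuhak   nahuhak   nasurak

lutuwu ~ lusuwu — Tokaiish t corresponds to Zorakic s between vowels (before a back vowel).
lemuga ~ lemuha, nanagap ~ nanahap — Tokaiish g corresponds to Zorakic h between vowels (before a back vowel).
vererbag ~ vererbak — Tokaiish g corresponds to Zorakic k word-finally.
Applying these to Tokaiish 'natugag':
  natugag → nasugag   (t→s between vowels (before a back vowel))
  nasugag → nasuhag   (g→h between vowels (before a back vowel))
  nasuhag → nasuhak   (g→k word-finally)
So the Zorakic cognate is 'nasuhak'.

nasuhak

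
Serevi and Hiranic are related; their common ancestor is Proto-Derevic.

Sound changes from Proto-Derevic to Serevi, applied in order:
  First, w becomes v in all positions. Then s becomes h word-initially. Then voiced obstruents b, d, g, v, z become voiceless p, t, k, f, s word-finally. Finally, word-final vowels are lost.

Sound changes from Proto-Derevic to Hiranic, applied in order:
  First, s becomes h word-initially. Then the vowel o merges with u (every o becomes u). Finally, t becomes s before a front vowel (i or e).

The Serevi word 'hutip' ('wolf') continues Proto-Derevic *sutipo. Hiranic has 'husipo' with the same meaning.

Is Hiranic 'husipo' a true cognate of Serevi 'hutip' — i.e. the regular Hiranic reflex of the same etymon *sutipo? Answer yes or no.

Derive the expected Hiranic reflex of *sutipo:
Hiranic: start from *sutipo.
  rule 1 (debuccalisation): sutipo → hutipo
  rule 2 (vowel merger): hutipo → hutipu
  rule 3 (palatalisation): hutipu → husipu
  ⇒ Hiranic husipu
The regular Hiranic reflex would be 'husipu', but the attested form is 'husipo'. The correspondence is irregular, so they are not cognates (the Hiranic form has a different source).

no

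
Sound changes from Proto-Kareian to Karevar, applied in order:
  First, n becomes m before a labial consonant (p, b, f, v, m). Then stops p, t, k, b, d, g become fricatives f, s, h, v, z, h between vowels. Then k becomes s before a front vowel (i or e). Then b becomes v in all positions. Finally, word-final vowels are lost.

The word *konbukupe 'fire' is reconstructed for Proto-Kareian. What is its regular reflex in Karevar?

komvuhuf

Karevar: *konbukupe > kombukupe > kombuhufe > komvuhufe > komvuhuf  (by nasal place assimilation, intervocalic lenition, unconditioned shift, apocope)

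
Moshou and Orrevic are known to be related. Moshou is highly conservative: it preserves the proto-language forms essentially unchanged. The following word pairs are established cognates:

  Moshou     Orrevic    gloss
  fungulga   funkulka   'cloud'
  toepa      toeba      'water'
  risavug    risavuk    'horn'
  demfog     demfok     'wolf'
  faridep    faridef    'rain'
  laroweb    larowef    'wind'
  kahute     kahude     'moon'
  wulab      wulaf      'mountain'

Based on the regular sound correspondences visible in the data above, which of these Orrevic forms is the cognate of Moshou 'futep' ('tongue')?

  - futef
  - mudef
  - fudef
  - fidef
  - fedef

fudef

kahute ~ kahude — Moshou t corresponds to Orrevic d between vowels (before a front vowel).
faridep ~ faridef — Moshou p corresponds to Orrevic f word-finally.
Applying these to Moshou 'futep':
  futep → fudep   (t→d between vowels (before a front vowel))
  fudep → fudef   (p→f word-finally)
So the Orrevic cognate is 'fudef'.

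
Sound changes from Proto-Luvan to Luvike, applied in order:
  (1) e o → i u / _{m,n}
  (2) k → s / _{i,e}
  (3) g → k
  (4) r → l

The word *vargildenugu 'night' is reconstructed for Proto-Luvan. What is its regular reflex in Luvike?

valkildinuku

Luvike: start from *vargildenugu.
  rule 1 (pre-nasal raising): vargildenugu → vargildinugu
  rule 2: no change — vargildinugu
  rule 3 (unconditioned shift): vargildinugu → varkildinuku
  rule 4 (unconditioned shift): varkildinuku → valkildinuku
  ⇒ Luvike valkildinuku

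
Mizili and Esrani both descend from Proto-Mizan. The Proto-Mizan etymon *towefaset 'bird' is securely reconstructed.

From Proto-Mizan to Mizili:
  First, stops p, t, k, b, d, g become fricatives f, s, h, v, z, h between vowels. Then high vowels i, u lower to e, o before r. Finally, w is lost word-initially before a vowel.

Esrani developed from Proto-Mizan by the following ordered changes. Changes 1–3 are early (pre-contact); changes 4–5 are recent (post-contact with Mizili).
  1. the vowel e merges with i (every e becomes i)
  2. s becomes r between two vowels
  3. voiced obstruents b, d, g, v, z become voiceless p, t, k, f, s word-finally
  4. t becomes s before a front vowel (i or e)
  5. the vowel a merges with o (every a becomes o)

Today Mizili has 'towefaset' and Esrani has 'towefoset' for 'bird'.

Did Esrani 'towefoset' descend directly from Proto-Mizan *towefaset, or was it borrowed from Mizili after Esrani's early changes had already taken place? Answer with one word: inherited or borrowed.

If inherited, *towefaset would pass through all of Esrani's changes:
Esrani: start from *towefaset.
  rule 1 (vowel merger): towefaset → towifasit
  rule 2 (rhotacism): towifasit → towifarit
  rule 3: no change — towifarit
  rule 4: no change — towifarit
  rule 5 (vowel merger): towifarit → towiforit
  ⇒ Esrani towiforit
If borrowed from Mizili 'towefaset' after the early changes, it would undergo only the recent ones:
  rule 4 (palatalisation): no change (towefaset)
  rule 5 (vowel merger): towefaset → towefoset
  ⇒ as a loan: towefoset
Esrani 'towefoset' matches the loan outcome 'towefoset', not the inherited 'towiforit' — it skipped the early Esrani changes, so it was borrowed from Mizili.

borrowed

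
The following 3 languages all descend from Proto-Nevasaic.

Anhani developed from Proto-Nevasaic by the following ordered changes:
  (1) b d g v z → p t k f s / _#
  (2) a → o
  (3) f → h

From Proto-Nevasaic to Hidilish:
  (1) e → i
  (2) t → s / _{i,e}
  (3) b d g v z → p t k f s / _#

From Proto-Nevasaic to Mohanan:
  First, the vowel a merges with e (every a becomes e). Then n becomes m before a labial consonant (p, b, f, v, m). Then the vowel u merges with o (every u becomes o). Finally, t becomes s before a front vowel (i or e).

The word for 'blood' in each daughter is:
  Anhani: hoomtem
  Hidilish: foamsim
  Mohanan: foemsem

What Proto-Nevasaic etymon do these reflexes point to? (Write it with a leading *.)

Position 6: Anhani has e, Hidilish has i, Mohanan has e. Anhani preserves e here (none of its changes turn any other segment into e), so the proto-segment is *e.
Position 5: Anhani has t, Hidilish has s, Mohanan has s. Taking the neighbouring segments as reconstructed: Anhani t can only go back to *t; Hidilish s could go back to *t or *s; Mohanan s could go back to *t or *s — the one source consistent with every daughter is *t.
Position 3: Anhani has o, Hidilish has a, Mohanan has e. Hidilish preserves a here (none of its changes turn any other segment into a), so the proto-segment is *a.
Continuing position by position gives *foamtem; check it forward:
Anhani: start from *foamtem.
  rule 1: no change — foamtem
  rule 2 (vowel merger): foamtem → foomtem
  rule 3 (unconditioned shift): foomtem → hoomtem
  ⇒ Anhani hoomtem
Hidilish: *foamtem > foamtim > foamsim  (by vowel merger, palatalisation)
Mohanan: *foamtem
  foamtem → foemtem   [vowel merger]
  foemtem (rule 2 does not apply)
  foemtem (rule 3 does not apply)
  foemtem → foemsem   [palatalisation]
  giving Mohanan foemsem.
No other proto-form is consistent with every reflex, so the reconstruction is *foamtem.

*foamtem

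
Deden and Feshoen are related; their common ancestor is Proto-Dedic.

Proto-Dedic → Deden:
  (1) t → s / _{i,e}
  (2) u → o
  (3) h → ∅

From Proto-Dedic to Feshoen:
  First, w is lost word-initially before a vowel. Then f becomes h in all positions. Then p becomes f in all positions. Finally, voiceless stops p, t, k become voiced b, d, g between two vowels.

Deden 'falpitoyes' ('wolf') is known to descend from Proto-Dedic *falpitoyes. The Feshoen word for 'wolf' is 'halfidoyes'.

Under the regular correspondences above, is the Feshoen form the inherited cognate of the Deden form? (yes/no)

yes

Derive the expected Feshoen reflex of *falpitoyes:
Feshoen: *falpitoyes > halpitoyes > halfitoyes > halfidoyes  (by unconditioned shift, unconditioned shift, intervocalic voicing)
Feshoen 'halfidoyes' matches the regular reflex exactly, so the pair is cognate.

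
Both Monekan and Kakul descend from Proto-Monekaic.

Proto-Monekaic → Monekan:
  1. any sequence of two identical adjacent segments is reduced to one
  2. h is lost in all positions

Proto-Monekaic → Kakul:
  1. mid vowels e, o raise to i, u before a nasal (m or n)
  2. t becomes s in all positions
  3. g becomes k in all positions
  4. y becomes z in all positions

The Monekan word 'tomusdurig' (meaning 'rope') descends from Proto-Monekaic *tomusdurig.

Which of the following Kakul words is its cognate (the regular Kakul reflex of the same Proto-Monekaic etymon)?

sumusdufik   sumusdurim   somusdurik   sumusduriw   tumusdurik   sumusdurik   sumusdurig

Kakul: *tomusdurig > tumusdurig > sumusdurig > sumusdurik  (by pre-nasal raising, unconditioned shift, unconditioned shift)
Among the options, 'sumusdurik' alone shows every Kakul change applied in order.

sumusdurik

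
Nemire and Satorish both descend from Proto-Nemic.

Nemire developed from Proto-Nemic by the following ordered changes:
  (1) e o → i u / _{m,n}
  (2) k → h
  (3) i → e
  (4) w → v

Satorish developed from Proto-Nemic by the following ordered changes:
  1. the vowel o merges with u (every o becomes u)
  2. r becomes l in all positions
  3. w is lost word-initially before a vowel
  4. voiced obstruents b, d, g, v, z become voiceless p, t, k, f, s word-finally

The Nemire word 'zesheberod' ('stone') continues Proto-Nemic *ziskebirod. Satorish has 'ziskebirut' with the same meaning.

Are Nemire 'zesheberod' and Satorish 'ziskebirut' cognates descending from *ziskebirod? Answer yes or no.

Derive the expected Satorish reflex of *ziskebirod:
Satorish: *ziskebirod > ziskebirud > ziskebilud > ziskebilut  (by vowel merger, unconditioned shift, final devoicing)
The regular Satorish reflex would be 'ziskebilut', but the attested form is 'ziskebirut'. The correspondence is irregular, so they are not cognates (the Satorish form has a different source).

no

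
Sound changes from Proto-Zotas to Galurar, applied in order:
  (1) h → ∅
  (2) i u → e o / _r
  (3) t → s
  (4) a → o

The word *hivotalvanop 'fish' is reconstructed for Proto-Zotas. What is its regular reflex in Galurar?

ivosolvonop

Galurar: *hivotalvanop > ivotalvanop > ivosalvanop > ivosolvonop  (by h-loss, unconditioned shift, vowel merger)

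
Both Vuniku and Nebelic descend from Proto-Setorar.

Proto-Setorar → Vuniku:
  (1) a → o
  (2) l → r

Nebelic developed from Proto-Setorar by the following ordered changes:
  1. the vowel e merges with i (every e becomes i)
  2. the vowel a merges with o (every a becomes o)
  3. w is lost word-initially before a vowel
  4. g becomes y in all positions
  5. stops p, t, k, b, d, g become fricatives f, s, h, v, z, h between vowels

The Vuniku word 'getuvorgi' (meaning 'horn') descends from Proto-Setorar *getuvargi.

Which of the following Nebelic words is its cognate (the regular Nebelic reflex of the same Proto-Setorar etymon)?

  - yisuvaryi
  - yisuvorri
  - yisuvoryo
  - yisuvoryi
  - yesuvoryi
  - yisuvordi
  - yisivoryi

yisuvoryi

Nebelic: *getuvargi
  getuvargi → gituvargi   [vowel merger]
  gituvargi → gituvorgi   [vowel merger]
  gituvorgi (rule 3 does not apply)
  gituvorgi → yituvoryi   [unconditioned shift]
  yituvoryi → yisuvoryi   [intervocalic lenition]
  giving Nebelic yisuvoryi.
The other candidates each miss or misapply at least one Nebelic change.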